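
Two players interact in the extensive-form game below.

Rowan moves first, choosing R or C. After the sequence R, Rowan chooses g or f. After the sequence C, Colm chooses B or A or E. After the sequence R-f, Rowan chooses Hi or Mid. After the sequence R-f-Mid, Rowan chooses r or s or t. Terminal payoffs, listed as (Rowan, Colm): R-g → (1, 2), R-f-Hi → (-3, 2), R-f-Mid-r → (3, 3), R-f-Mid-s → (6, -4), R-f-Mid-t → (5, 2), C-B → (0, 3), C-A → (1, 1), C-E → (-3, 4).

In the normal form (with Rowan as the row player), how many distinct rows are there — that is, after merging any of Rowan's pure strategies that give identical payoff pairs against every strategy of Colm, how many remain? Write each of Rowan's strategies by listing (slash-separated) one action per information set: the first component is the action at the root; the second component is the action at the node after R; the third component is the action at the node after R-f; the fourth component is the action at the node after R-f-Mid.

Rowan has 24 pure strategies: R/g/Hi/r, R/g/Hi/s, R/g/Hi/t, R/g/Mid/r, R/g/Mid/s, R/g/Mid/t, R/f/Hi/r, R/f/Hi/s, R/f/Hi/t, R/f/Mid/r, R/f/Mid/s, R/f/Mid/t, C/g/Hi/r, C/g/Hi/s, C/g/Hi/t, C/g/Mid/r, C/g/Mid/s, C/g/Mid/t, C/f/Hi/r, C/f/Hi/s, C/f/Hi/t, C/f/Mid/r, C/f/Mid/s, C/f/Mid/t. Columns: B, A, E.
{R/g/Hi/r, R/g/Hi/s, R/g/Hi/t, R/g/Mid/r, R/g/Mid/s, R/g/Mid/t} → row (1,2) (1,2) (1,2)
{R/f/Hi/r, R/f/Hi/s, R/f/Hi/t} → row (-3,2) (-3,2) (-3,2)
{R/f/Mid/r} → row (3,3) (3,3) (3,3)
{R/f/Mid/s} → row (6,-4) (6,-4) (6,-4)
{R/f/Mid/t} → row (5,2) (5,2) (5,2)
{C/g/Hi/r, C/g/Hi/s, C/g/Hi/t, C/g/Mid/r, C/g/Mid/s, C/g/Mid/t, C/f/Hi/r, C/f/Hi/s, C/f/Hi/t, C/f/Mid/r, C/f/Mid/s, C/f/Mid/t} → row (0,3) (1,1) (-3,4)
That's 6 distinct rows out of 24 strategies.

6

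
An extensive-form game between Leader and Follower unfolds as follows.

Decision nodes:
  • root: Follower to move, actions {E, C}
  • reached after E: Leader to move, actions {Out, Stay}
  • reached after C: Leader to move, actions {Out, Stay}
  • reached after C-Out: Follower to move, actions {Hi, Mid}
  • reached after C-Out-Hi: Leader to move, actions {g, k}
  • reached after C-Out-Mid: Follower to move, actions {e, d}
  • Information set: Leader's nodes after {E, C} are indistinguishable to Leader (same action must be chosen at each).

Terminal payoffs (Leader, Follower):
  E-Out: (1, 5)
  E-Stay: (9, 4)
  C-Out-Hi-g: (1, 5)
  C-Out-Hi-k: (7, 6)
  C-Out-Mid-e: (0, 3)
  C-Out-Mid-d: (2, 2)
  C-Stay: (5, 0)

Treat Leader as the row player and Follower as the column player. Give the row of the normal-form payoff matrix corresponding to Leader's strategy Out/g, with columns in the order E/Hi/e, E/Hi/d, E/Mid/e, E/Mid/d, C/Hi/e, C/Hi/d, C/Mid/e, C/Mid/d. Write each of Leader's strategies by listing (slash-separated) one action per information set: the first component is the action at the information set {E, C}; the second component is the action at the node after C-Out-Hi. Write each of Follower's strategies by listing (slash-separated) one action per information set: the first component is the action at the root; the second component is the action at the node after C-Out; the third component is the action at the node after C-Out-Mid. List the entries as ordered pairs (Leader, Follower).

(1,5) (1,5) (1,5) (1,5) (1,5) (1,5) (0,3) (2,2)

vs E/Hi/e: Follower plays E → Leader plays Out at [E] → (1, 5)
vs E/Hi/d: Follower plays E → Leader plays Out at [E] → (1, 5)
vs E/Mid/e: Follower plays E → Leader plays Out at [E] → (1, 5)
vs E/Mid/d: Follower plays E → Leader plays Out at [E] → (1, 5)
vs C/Hi/e: Follower plays C → Leader plays Out at [C] → Follower plays Hi at [C-Out] → Leader plays g at [C-Out-Hi] → (1, 5)
vs C/Hi/d: Follower plays C → Leader plays Out at [C] → Follower plays Hi at [C-Out] → Leader plays g at [C-Out-Hi] → (1, 5)
vs C/Mid/e: Follower plays C → Leader plays Out at [C] → Follower plays Mid at [C-Out] → Follower plays e at [C-Out-Mid] → (0, 3)
vs C/Mid/d: Follower plays C → Leader plays Out at [C] → Follower plays Mid at [C-Out] → Follower plays d at [C-Out-Mid] → (2, 2)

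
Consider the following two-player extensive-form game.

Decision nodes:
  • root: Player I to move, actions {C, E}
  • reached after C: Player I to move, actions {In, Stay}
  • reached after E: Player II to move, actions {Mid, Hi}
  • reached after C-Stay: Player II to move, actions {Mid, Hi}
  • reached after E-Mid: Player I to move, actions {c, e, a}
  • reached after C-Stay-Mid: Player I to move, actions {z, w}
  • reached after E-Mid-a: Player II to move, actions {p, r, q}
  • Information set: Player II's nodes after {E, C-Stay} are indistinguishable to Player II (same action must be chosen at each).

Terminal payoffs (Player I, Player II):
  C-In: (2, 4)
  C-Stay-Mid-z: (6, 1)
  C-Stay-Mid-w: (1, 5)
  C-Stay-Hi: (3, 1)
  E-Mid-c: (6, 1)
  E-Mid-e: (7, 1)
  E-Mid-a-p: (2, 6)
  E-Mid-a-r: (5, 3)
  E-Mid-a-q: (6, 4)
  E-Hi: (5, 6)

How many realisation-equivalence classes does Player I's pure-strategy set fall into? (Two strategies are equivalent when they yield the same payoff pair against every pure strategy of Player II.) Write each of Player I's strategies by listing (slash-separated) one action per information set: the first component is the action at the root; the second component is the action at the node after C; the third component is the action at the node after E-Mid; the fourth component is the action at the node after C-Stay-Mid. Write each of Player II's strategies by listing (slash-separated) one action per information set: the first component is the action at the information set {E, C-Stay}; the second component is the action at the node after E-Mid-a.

6

Player I has 24 pure strategies: C/In/c/z, C/In/c/w, C/In/e/z, C/In/e/w, C/In/a/z, C/In/a/w, C/Stay/c/z, C/Stay/c/w, C/Stay/e/z, C/Stay/e/w, C/Stay/a/z, C/Stay/a/w, E/In/c/z, E/In/c/w, E/In/e/z, E/In/e/w, E/In/a/z, E/In/a/w, E/Stay/c/z, E/Stay/c/w, E/Stay/e/z, E/Stay/e/w, E/Stay/a/z, E/Stay/a/w. Columns: Mid/p, Mid/r, Mid/q, Hi/p, Hi/r, Hi/q.
{C/In/c/z, C/In/c/w, C/In/e/z, C/In/e/w, C/In/a/z, C/In/a/w} → row (2,4) (2,4) (2,4) (2,4) (2,4) (2,4)
{C/Stay/c/z, C/Stay/e/z, C/Stay/a/z} → row (6,1) (6,1) (6,1) (3,1) (3,1) (3,1)
{C/Stay/c/w, C/Stay/e/w, C/Stay/a/w} → row (1,5) (1,5) (1,5) (3,1) (3,1) (3,1)
{E/In/c/z, E/In/c/w, E/Stay/c/z, E/Stay/c/w} → row (6,1) (6,1) (6,1) (5,6) (5,6) (5,6)
{E/In/e/z, E/In/e/w, E/Stay/e/z, E/Stay/e/w} → row (7,1) (7,1) (7,1) (5,6) (5,6) (5,6)
{E/In/a/z, E/In/a/w, E/Stay/a/z, E/Stay/a/w} → row (2,6) (5,3) (6,4) (5,6) (5,6) (5,6)
That's 6 distinct rows out of 24 strategies.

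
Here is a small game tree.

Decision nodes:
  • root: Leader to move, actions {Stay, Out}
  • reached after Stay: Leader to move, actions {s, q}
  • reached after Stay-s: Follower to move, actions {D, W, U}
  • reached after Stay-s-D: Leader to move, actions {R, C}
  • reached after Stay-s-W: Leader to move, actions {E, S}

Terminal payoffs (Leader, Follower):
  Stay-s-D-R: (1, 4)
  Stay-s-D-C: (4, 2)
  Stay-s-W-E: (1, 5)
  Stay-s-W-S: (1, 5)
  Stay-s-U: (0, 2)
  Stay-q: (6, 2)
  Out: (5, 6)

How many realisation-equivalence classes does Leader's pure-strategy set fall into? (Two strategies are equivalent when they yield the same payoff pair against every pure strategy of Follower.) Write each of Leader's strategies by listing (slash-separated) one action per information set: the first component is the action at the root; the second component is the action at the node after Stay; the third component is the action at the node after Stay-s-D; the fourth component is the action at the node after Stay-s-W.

4

Leader has 16 pure strategies: Stay/s/R/E, Stay/s/R/S, Stay/s/C/E, Stay/s/C/S, Stay/q/R/E, Stay/q/R/S, Stay/q/C/E, Stay/q/C/S, Out/s/R/E, Out/s/R/S, Out/s/C/E, Out/s/C/S, Out/q/R/E, Out/q/R/S, Out/q/C/E, Out/q/C/S. Columns: D, W, U.
{Stay/s/R/E, Stay/s/R/S} → row (1,4) (1,5) (0,2)
{Stay/s/C/E, Stay/s/C/S} → row (4,2) (1,5) (0,2)
{Stay/q/R/E, Stay/q/R/S, Stay/q/C/E, Stay/q/C/S} → row (6,2) (6,2) (6,2)
{Out/s/R/E, Out/s/R/S, Out/s/C/E, Out/s/C/S, Out/q/R/E, Out/q/R/S, Out/q/C/E, Out/q/C/S} → row (5,6) (5,6) (5,6)
That's 4 distinct rows out of 16 strategies.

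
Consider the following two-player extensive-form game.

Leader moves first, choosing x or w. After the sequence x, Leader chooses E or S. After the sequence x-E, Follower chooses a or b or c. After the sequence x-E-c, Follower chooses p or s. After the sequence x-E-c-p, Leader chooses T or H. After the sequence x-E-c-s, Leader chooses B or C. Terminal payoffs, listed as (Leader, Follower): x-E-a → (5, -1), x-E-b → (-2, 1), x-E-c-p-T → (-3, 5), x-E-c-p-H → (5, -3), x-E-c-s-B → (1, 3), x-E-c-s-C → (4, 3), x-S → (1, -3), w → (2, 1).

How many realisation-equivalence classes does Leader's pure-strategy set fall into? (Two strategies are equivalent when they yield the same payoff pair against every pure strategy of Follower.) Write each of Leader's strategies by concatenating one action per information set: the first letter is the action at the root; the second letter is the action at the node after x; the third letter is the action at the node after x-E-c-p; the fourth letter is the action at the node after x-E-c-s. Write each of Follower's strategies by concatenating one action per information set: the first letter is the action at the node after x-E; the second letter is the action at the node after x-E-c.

6

Leader has 16 pure strategies: xETB, xETC, xEHB, xEHC, xSTB, xSTC, xSHB, xSHC, wETB, wETC, wEHB, wEHC, wSTB, wSTC, wSHB, wSHC. Columns: ap, as, bp, bs, cp, cs.
{xETB} → row (5,-1) (5,-1) (-2,1) (-2,1) (-3,5) (1,3)
{xETC} → row (5,-1) (5,-1) (-2,1) (-2,1) (-3,5) (4,3)
{xEHB} → row (5,-1) (5,-1) (-2,1) (-2,1) (5,-3) (1,3)
{xEHC} → row (5,-1) (5,-1) (-2,1) (-2,1) (5,-3) (4,3)
{xSTB, xSTC, xSHB, xSHC} → row (1,-3) (1,-3) (1,-3) (1,-3) (1,-3) (1,-3)
{wETB, wETC, wEHB, wEHC, wSTB, wSTC, wSHB, wSHC} → row (2,1) (2,1) (2,1) (2,1) (2,1) (2,1)
That's 6 distinct rows out of 16 strategies.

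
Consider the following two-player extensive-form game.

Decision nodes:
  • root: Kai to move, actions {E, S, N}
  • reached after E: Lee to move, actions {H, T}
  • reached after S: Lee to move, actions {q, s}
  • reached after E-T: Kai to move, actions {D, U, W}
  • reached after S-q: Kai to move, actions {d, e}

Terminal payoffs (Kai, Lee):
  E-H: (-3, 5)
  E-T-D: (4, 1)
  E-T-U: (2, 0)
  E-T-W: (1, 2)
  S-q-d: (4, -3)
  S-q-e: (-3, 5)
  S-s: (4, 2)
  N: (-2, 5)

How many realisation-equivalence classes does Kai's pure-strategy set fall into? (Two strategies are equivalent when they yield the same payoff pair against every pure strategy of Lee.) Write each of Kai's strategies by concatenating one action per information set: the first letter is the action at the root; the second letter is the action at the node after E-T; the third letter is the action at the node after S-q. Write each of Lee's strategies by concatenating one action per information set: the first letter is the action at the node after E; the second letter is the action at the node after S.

6

Kai has 18 pure strategies: EDd, EDe, EUd, EUe, EWd, EWe, SDd, SDe, SUd, SUe, SWd, SWe, NDd, NDe, NUd, NUe, NWd, NWe. Columns: Hq, Hs, Tq, Ts.
{EDd, EDe} → row (-3,5) (-3,5) (4,1) (4,1)
{EUd, EUe} → row (-3,5) (-3,5) (2,0) (2,0)
{EWd, EWe} → row (-3,5) (-3,5) (1,2) (1,2)
{SDd, SUd, SWd} → row (4,-3) (4,2) (4,-3) (4,2)
{SDe, SUe, SWe} → row (-3,5) (4,2) (-3,5) (4,2)
{NDd, NDe, NUd, NUe, NWd, NWe} → row (-2,5) (-2,5) (-2,5) (-2,5)
That's 6 distinct rows out of 18 strategies.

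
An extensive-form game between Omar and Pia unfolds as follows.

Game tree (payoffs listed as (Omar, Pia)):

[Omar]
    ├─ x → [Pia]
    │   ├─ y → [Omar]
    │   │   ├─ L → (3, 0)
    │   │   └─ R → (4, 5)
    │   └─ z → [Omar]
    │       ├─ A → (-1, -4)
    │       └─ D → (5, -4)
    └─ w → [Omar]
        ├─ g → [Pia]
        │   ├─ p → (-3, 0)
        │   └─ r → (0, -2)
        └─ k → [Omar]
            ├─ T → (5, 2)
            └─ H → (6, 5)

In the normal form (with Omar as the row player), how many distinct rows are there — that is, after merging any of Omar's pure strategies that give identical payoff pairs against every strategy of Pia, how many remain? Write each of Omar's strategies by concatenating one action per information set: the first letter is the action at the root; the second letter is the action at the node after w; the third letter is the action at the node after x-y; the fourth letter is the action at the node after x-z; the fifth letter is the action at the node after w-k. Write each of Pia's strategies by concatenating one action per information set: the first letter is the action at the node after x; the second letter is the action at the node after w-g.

Omar has 32 pure strategies: xgLAT, xgLAH, xgLDT, xgLDH, xgRAT, xgRAH, xgRDT, xgRDH, xkLAT, xkLAH, xkLDT, xkLDH, xkRAT, xkRAH, xkRDT, xkRDH, wgLAT, wgLAH, wgLDT, wgLDH, wgRAT, wgRAH, wgRDT, wgRDH, wkLAT, wkLAH, wkLDT, wkLDH, wkRAT, wkRAH, wkRDT, wkRDH. Columns: yp, yr, zp, zr.
{xgLAT, xgLAH, xkLAT, xkLAH} → row (3,0) (3,0) (-1,-4) (-1,-4)
{xgLDT, xgLDH, xkLDT, xkLDH} → row (3,0) (3,0) (5,-4) (5,-4)
{xgRAT, xgRAH, xkRAT, xkRAH} → row (4,5) (4,5) (-1,-4) (-1,-4)
{xgRDT, xgRDH, xkRDT, xkRDH} → row (4,5) (4,5) (5,-4) (5,-4)
{wgLAT, wgLAH, wgLDT, wgLDH, wgRAT, wgRAH, wgRDT, wgRDH} → row (-3,0) (0,-2) (-3,0) (0,-2)
{wkLAT, wkLDT, wkRAT, wkRDT} → row (5,2) (5,2) (5,2) (5,2)
{wkLAH, wkLDH, wkRAH, wkRDH} → row (6,5) (6,5) (6,5) (6,5)
That's 7 distinct rows out of 32 strategies.

7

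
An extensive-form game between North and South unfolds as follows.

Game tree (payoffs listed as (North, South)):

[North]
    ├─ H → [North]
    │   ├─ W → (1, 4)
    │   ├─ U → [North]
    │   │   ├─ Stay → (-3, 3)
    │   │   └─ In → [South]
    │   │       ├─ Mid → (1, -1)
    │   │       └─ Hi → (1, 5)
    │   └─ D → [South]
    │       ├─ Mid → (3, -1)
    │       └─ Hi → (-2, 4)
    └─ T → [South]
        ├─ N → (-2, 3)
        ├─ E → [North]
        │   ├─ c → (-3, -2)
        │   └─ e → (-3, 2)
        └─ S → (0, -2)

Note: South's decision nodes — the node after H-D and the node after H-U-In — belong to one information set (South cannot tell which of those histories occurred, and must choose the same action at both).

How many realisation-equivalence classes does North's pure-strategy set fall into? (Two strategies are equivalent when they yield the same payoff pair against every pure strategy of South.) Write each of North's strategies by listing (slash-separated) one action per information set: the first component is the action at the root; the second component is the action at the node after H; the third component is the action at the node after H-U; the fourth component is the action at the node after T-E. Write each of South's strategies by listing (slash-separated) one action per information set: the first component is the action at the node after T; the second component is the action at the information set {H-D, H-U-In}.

6

North has 24 pure strategies: H/W/Stay/c, H/W/Stay/e, H/W/In/c, H/W/In/e, H/U/Stay/c, H/U/Stay/e, H/U/In/c, H/U/In/e, H/D/Stay/c, H/D/Stay/e, H/D/In/c, H/D/In/e, T/W/Stay/c, T/W/Stay/e, T/W/In/c, T/W/In/e, T/U/Stay/c, T/U/Stay/e, T/U/In/c, T/U/In/e, T/D/Stay/c, T/D/Stay/e, T/D/In/c, T/D/In/e. Columns: N/Mid, N/Hi, E/Mid, E/Hi, S/Mid, S/Hi.
{H/W/Stay/c, H/W/Stay/e, H/W/In/c, H/W/In/e} → row (1,4) (1,4) (1,4) (1,4) (1,4) (1,4)
{H/U/Stay/c, H/U/Stay/e} → row (-3,3) (-3,3) (-3,3) (-3,3) (-3,3) (-3,3)
{H/U/In/c, H/U/In/e} → row (1,-1) (1,5) (1,-1) (1,5) (1,-1) (1,5)
{H/D/Stay/c, H/D/Stay/e, H/D/In/c, H/D/In/e} → row (3,-1) (-2,4) (3,-1) (-2,4) (3,-1) (-2,4)
{T/W/Stay/c, T/W/In/c, T/U/Stay/c, T/U/In/c, T/D/Stay/c, T/D/In/c} → row (-2,3) (-2,3) (-3,-2) (-3,-2) (0,-2) (0,-2)
{T/W/Stay/e, T/W/In/e, T/U/Stay/e, T/U/In/e, T/D/Stay/e, T/D/In/e} → row (-2,3) (-2,3) (-3,2) (-3,2) (0,-2) (0,-2)
That's 6 distinct rows out of 24 strategies.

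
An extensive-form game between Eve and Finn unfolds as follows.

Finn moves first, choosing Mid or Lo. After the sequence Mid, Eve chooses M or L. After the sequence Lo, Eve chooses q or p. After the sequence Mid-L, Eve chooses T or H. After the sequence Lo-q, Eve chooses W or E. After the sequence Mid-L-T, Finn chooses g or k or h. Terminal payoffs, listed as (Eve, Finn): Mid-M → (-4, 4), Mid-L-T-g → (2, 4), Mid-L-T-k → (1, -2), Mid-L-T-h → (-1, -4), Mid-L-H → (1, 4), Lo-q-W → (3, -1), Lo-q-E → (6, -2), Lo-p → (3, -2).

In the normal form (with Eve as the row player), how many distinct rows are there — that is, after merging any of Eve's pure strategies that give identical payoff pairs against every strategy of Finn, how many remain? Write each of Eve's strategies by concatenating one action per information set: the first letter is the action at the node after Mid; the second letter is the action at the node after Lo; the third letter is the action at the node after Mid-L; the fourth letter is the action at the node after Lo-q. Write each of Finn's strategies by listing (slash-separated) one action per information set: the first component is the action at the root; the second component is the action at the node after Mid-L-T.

Eve has 16 pure strategies: MqTW, MqTE, MqHW, MqHE, MpTW, MpTE, MpHW, MpHE, LqTW, LqTE, LqHW, LqHE, LpTW, LpTE, LpHW, LpHE. Columns: Mid/g, Mid/k, Mid/h, Lo/g, Lo/k, Lo/h.
{MqTW, MqHW} → row (-4,4) (-4,4) (-4,4) (3,-1) (3,-1) (3,-1)
{MqTE, MqHE} → row (-4,4) (-4,4) (-4,4) (6,-2) (6,-2) (6,-2)
{MpTW, MpTE, MpHW, MpHE} → row (-4,4) (-4,4) (-4,4) (3,-2) (3,-2) (3,-2)
{LqTW} → row (2,4) (1,-2) (-1,-4) (3,-1) (3,-1) (3,-1)
{LqTE} → row (2,4) (1,-2) (-1,-4) (6,-2) (6,-2) (6,-2)
{LqHW} → row (1,4) (1,4) (1,4) (3,-1) (3,-1) (3,-1)
{LqHE} → row (1,4) (1,4) (1,4) (6,-2) (6,-2) (6,-2)
{LpTW, LpTE} → row (2,4) (1,-2) (-1,-4) (3,-2) (3,-2) (3,-2)
{LpHW, LpHE} → row (1,4) (1,4) (1,4) (3,-2) (3,-2) (3,-2)
That's 9 distinct rows out of 16 strategies.

9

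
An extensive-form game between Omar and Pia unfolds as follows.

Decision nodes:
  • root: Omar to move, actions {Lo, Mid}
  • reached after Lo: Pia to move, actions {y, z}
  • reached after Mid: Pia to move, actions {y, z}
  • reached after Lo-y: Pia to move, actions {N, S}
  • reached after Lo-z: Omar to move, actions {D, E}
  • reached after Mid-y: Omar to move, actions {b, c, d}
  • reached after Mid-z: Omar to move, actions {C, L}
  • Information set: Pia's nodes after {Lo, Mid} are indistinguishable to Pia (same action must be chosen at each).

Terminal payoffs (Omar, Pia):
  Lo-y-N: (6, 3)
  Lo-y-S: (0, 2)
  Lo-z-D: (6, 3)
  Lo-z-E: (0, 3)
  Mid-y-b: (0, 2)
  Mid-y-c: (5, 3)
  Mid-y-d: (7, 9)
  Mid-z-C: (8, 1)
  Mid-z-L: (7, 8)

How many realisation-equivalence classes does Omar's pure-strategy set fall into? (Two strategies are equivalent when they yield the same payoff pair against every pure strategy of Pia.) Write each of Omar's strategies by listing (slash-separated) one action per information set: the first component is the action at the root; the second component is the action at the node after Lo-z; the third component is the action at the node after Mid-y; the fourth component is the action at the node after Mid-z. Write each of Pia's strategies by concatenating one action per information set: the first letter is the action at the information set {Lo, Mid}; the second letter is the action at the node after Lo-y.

Omar has 24 pure strategies: Lo/D/b/C, Lo/D/b/L, Lo/D/c/C, Lo/D/c/L, Lo/D/d/C, Lo/D/d/L, Lo/E/b/C, Lo/E/b/L, Lo/E/c/C, Lo/E/c/L, Lo/E/d/C, Lo/E/d/L, Mid/D/b/C, Mid/D/b/L, Mid/D/c/C, Mid/D/c/L, Mid/D/d/C, Mid/D/d/L, Mid/E/b/C, Mid/E/b/L, Mid/E/c/C, Mid/E/c/L, Mid/E/d/C, Mid/E/d/L. Columns: yN, yS, zN, zS.
{Lo/D/b/C, Lo/D/b/L, Lo/D/c/C, Lo/D/c/L, Lo/D/d/C, Lo/D/d/L} → row (6,3) (0,2) (6,3) (6,3)
{Lo/E/b/C, Lo/E/b/L, Lo/E/c/C, Lo/E/c/L, Lo/E/d/C, Lo/E/d/L} → row (6,3) (0,2) (0,3) (0,3)
{Mid/D/b/C, Mid/E/b/C} → row (0,2) (0,2) (8,1) (8,1)
{Mid/D/b/L, Mid/E/b/L} → row (0,2) (0,2) (7,8) (7,8)
{Mid/D/c/C, Mid/E/c/C} → row (5,3) (5,3) (8,1) (8,1)
{Mid/D/c/L, Mid/E/c/L} → row (5,3) (5,3) (7,8) (7,8)
{Mid/D/d/C, Mid/E/d/C} → row (7,9) (7,9) (8,1) (8,1)
{Mid/D/d/L, Mid/E/d/L} → row (7,9) (7,9) (7,8) (7,8)
That's 8 distinct rows out of 24 strategies.

8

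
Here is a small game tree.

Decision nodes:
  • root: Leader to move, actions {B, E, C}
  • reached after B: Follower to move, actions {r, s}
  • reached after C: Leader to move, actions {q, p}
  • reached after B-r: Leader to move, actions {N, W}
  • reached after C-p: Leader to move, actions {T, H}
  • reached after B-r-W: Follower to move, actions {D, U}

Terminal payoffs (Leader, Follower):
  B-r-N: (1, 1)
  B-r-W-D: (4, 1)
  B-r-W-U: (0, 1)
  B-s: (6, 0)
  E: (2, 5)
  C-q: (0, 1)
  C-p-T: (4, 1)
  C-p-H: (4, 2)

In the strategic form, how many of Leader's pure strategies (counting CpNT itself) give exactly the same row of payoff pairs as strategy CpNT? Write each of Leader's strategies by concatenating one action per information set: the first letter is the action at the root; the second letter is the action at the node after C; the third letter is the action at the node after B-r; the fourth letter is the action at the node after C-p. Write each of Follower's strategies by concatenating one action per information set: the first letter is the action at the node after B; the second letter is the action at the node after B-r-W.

Row for CpNT (columns rD, rU, sD, sU): (4,1) (4,1) (4,1) (4,1).
Under CpNT, Leader's choice at the node after B-r can never be reached regardless of what Follower does, so varying those choices leaves every outcome unchanged.
Holding the reachable choices fixed and varying the unreachable one freely already gives 2 equivalent strategies.
No other strategy reproduces this row, so those 2 are the full class: CpNT, CpWT.

2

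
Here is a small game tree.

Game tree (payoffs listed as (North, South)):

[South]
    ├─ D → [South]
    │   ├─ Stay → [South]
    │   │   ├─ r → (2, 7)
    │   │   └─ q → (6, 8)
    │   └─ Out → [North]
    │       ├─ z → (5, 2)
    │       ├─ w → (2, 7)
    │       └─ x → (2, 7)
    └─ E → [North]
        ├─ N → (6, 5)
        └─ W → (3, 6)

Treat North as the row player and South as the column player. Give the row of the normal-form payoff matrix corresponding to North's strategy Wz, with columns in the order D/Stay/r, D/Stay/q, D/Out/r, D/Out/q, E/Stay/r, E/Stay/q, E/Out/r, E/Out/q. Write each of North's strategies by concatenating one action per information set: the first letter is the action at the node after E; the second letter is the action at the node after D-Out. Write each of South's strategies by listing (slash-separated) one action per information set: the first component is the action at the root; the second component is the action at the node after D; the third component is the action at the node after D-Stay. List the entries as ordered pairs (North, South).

(2,7) (6,8) (5,2) (5,2) (3,6) (3,6) (3,6) (3,6)

vs D/Stay/r: South plays D → South plays Stay at [D] → South plays r at [D-Stay] → (2, 7)
vs D/Stay/q: South plays D → South plays Stay at [D] → South plays q at [D-Stay] → (6, 8)
vs D/Out/r: South plays D → South plays Out at [D] → North plays z at [D-Out] → (5, 2)
vs D/Out/q: South plays D → South plays Out at [D] → North plays z at [D-Out] → (5, 2)
vs E/Stay/r: South plays E → North plays W at [E] → (3, 6)
vs E/Stay/q: South plays E → North plays W at [E] → (3, 6)
vs E/Out/r: South plays E → North plays W at [E] → (3, 6)
vs E/Out/q: South plays E → North plays W at [E] → (3, 6)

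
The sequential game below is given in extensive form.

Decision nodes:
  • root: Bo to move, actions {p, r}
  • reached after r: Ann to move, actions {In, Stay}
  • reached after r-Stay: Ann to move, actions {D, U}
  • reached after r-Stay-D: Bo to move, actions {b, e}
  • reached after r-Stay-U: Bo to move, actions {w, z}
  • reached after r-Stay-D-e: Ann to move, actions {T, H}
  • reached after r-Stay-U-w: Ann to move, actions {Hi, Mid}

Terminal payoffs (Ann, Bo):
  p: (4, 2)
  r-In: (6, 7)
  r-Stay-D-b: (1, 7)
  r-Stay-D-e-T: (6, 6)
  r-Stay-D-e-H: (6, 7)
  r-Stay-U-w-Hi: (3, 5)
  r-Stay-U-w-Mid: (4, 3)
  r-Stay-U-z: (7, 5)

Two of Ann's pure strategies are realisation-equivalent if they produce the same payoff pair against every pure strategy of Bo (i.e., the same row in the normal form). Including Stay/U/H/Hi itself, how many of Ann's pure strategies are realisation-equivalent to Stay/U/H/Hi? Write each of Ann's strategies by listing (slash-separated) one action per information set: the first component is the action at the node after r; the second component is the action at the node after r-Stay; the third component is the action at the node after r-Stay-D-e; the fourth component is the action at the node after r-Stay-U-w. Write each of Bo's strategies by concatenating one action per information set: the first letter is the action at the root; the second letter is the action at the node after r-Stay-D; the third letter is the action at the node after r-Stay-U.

Row for Stay/U/H/Hi (columns pbw, pbz, pew, pez, rbw, rbz, rew, rez): (4,2) (4,2) (4,2) (4,2) (3,5) (7,5) (3,5) (7,5).
Under Stay/U/H/Hi, Ann's choice at the node after r-Stay-D-e can never be reached regardless of what Bo does, so varying those choices leaves every outcome unchanged.
Holding the reachable choices fixed and varying the unreachable one freely already gives 2 equivalent strategies.
No other strategy reproduces this row, so those 2 are the full class: Stay/U/T/Hi, Stay/U/H/Hi.

2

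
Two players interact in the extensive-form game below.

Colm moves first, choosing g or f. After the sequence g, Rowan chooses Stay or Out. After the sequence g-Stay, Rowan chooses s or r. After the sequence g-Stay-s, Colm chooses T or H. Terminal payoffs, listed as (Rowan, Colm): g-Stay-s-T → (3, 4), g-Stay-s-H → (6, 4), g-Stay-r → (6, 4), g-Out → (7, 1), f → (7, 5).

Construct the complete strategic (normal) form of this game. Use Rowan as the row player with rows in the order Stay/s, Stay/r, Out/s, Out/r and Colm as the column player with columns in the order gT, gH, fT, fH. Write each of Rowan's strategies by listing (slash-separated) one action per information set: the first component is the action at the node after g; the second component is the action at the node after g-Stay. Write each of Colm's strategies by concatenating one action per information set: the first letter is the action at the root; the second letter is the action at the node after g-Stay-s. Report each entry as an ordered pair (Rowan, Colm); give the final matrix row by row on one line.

Stay/s: (3,4) (6,4) (7,5) (7,5) | Stay/r: (6,4) (6,4) (7,5) (7,5) | Out/s: (7,1) (7,1) (7,5) (7,5) | Out/r: (7,1) (7,1) (7,5) (7,5)

             gT       gH       fT       fH
Stay/s    (3,4)    (6,4)    (7,5)    (7,5)
Stay/r    (6,4)    (6,4)    (7,5)    (7,5)
 Out/s    (7,1)    (7,1)    (7,5)    (7,5)
 Out/r    (7,1)    (7,1)    (7,5)    (7,5)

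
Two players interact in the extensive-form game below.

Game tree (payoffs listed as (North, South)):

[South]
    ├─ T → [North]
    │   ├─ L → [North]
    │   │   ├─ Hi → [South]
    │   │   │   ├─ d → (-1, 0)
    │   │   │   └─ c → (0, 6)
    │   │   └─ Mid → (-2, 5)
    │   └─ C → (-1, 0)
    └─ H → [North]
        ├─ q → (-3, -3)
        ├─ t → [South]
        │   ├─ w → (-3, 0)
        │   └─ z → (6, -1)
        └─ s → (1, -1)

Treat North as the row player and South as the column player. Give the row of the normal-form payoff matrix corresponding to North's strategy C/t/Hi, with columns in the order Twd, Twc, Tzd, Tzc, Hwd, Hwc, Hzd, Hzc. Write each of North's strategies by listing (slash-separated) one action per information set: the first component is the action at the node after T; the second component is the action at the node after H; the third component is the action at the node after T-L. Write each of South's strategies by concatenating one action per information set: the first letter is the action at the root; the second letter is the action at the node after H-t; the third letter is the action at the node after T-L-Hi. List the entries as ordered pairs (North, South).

vs Twd: South plays T → North plays C at [T] → (-1, 0)
vs Twc: South plays T → North plays C at [T] → (-1, 0)
vs Tzd: South plays T → North plays C at [T] → (-1, 0)
vs Tzc: South plays T → North plays C at [T] → (-1, 0)
vs Hwd: South plays H → North plays t at [H] → South plays w at [H-t] → (-3, 0)
vs Hwc: South plays H → North plays t at [H] → South plays w at [H-t] → (-3, 0)
vs Hzd: South plays H → North plays t at [H] → South plays z at [H-t] → (6, -1)
vs Hzc: South plays H → North plays t at [H] → South plays z at [H-t] → (6, -1)

(-1,0) (-1,0) (-1,0) (-1,0) (-3,0) (-3,0) (6,-1) (6,-1)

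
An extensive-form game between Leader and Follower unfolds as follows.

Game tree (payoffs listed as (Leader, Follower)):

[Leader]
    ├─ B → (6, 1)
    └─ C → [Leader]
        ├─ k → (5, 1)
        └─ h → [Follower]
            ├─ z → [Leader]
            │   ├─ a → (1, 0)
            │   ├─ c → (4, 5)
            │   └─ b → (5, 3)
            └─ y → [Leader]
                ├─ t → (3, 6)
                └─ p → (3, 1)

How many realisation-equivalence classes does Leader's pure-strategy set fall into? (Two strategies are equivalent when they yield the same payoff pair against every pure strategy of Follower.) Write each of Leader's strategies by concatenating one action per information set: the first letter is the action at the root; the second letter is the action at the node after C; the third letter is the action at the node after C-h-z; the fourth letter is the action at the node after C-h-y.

8

Leader has 24 pure strategies: Bkat, Bkap, Bkct, Bkcp, Bkbt, Bkbp, Bhat, Bhap, Bhct, Bhcp, Bhbt, Bhbp, Ckat, Ckap, Ckct, Ckcp, Ckbt, Ckbp, Chat, Chap, Chct, Chcp, Chbt, Chbp. Columns: z, y.
{Bkat, Bkap, Bkct, Bkcp, Bkbt, Bkbp, Bhat, Bhap, Bhct, Bhcp, Bhbt, Bhbp} → row (6,1) (6,1)
{Ckat, Ckap, Ckct, Ckcp, Ckbt, Ckbp} → row (5,1) (5,1)
{Chat} → row (1,0) (3,6)
{Chap} → row (1,0) (3,1)
{Chct} → row (4,5) (3,6)
{Chcp} → row (4,5) (3,1)
{Chbt} → row (5,3) (3,6)
{Chbp} → row (5,3) (3,1)
That's 8 distinct rows out of 24 strategies.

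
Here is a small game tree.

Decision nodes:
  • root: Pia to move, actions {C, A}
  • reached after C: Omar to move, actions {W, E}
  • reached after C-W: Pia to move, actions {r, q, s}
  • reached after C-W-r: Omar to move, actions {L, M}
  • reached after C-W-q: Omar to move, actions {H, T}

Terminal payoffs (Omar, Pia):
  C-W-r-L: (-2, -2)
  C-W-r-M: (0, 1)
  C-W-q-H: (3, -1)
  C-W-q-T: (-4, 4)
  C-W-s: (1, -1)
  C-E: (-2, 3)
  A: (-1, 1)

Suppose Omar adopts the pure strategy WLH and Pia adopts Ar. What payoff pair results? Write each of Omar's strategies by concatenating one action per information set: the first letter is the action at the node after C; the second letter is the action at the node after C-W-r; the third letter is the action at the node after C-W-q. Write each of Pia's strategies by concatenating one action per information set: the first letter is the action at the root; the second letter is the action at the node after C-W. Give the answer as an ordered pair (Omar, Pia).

(-1, 1)

Trace the play path from the root:
  Pia plays A
→ terminal payoff (-1, 1).
(Omar's choice at the node after C is never reached on this path, so it doesn't affect the outcome.)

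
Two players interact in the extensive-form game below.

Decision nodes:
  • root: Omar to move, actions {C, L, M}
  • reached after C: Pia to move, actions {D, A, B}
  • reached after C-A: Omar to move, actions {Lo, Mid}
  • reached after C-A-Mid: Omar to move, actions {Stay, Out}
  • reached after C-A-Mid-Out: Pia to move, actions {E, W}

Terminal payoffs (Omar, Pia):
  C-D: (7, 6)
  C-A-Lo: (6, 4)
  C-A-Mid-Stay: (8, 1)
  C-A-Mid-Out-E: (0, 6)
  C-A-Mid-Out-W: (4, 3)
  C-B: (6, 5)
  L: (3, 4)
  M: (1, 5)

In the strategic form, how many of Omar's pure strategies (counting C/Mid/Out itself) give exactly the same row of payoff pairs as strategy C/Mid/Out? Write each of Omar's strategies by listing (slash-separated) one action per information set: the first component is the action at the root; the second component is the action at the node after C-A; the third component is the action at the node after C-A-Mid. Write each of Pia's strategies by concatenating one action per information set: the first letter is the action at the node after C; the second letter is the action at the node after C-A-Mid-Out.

1

Row for C/Mid/Out (columns DE, DW, AE, AW, BE, BW): (7,6) (7,6) (0,6) (4,3) (6,5) (6,5).
Every one of Omar's information sets is on the play path for some reply by Pia when Omar follows C/Mid/Out.
Changing the action at any of them therefore changes at least one column, so only C/Mid/Out itself gives this row.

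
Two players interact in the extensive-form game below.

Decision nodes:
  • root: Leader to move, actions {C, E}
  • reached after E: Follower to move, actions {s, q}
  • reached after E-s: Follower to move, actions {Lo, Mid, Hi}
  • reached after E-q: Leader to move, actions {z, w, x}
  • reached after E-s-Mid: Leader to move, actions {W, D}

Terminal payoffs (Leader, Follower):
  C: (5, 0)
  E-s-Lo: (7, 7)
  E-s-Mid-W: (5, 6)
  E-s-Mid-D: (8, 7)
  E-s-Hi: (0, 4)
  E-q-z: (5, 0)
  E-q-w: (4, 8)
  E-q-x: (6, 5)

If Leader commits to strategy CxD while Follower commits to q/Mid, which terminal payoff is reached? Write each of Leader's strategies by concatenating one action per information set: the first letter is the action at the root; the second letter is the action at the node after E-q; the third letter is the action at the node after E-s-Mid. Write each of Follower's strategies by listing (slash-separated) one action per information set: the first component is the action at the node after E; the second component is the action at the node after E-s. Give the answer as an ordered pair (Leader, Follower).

(5, 0)

Trace the play path from the root:
  Leader plays C
→ terminal payoff (5, 0).
(Leader's choice at the node after E-q is never reached on this path, so it doesn't affect the outcome.)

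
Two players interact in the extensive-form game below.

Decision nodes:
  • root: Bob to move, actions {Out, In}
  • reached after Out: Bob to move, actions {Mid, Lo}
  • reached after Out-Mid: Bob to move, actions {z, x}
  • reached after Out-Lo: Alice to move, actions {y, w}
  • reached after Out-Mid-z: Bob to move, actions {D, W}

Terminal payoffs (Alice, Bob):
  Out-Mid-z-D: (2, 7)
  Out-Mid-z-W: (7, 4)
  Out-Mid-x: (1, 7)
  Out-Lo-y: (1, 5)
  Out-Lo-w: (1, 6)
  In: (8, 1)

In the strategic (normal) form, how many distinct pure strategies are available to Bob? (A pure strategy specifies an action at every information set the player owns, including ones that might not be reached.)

16

Bob owns the root with actions {Out, In} — two choices.
Bob owns the node after Out with actions {Mid, Lo} — two choices.
Bob owns the node after Out-Mid with actions {z, x} — two choices.
Bob owns the node after Out-Mid-z with actions {D, W} — two choices.
A pure strategy fixes one action at each information set independently, so the count is the product 2 × 2 × 2 × 2 = 16.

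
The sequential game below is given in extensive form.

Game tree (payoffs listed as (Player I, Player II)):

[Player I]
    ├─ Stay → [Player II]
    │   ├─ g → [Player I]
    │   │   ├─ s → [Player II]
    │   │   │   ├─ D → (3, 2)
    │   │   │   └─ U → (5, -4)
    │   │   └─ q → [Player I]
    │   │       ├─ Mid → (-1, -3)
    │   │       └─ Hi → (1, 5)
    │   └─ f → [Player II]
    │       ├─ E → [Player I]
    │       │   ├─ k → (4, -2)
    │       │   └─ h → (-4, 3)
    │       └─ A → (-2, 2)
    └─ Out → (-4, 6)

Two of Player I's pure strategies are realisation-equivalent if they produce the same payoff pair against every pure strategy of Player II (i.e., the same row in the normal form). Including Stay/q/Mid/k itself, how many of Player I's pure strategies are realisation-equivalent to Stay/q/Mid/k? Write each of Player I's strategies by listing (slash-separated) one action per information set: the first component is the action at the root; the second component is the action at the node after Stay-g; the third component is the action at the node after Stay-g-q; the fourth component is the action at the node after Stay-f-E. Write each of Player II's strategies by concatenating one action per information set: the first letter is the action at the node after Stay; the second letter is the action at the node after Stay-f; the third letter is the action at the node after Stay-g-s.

1

Row for Stay/q/Mid/k (columns gED, gEU, gAD, gAU, fED, fEU, fAD, fAU): (-1,-3) (-1,-3) (-1,-3) (-1,-3) (4,-2) (4,-2) (-2,2) (-2,2).
Every one of Player I's information sets is on the play path for some reply by Player II when Player I follows Stay/q/Mid/k.
Changing the action at any of them therefore changes at least one column, so only Stay/q/Mid/k itself gives this row.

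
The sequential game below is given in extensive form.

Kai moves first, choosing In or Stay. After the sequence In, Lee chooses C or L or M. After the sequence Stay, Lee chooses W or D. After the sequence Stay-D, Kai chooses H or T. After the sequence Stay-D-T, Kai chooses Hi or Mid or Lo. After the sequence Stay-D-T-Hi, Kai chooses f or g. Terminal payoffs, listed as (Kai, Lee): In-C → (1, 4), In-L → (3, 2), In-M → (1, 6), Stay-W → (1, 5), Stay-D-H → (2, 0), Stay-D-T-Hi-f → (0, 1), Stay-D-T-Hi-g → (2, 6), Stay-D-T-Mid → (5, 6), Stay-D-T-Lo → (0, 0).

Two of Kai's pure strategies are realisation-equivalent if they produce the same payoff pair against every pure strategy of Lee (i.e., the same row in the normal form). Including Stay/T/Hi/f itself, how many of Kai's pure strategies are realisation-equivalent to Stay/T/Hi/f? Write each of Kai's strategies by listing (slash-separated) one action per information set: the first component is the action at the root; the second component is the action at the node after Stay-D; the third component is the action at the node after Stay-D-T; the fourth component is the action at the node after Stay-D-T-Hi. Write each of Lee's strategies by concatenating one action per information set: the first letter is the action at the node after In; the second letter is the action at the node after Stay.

1

Row for Stay/T/Hi/f (columns CW, CD, LW, LD, MW, MD): (1,5) (0,1) (1,5) (0,1) (1,5) (0,1).
Every one of Kai's information sets is on the play path for some reply by Lee when Kai follows Stay/T/Hi/f.
Changing the action at any of them therefore changes at least one column, so only Stay/T/Hi/f itself gives this row.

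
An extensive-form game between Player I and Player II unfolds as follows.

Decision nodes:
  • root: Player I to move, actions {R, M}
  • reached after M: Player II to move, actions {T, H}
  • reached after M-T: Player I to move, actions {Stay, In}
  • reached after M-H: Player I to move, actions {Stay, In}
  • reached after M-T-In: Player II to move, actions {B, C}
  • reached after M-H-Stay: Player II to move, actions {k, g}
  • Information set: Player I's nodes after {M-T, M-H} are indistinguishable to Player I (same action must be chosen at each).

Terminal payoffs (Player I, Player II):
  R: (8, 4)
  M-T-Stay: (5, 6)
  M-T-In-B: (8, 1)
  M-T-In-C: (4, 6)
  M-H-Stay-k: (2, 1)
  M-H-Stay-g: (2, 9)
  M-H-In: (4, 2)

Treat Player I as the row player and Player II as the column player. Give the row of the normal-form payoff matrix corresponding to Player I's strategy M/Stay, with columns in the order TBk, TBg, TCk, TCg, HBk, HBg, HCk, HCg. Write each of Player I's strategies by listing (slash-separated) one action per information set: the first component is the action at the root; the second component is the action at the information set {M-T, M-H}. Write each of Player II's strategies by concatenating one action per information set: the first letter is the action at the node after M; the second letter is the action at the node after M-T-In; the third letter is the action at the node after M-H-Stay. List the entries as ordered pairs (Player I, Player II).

vs TBk: Player I plays M → Player II plays T at [M] → Player I plays Stay at [M-T] → (5, 6)
vs TBg: Player I plays M → Player II plays T at [M] → Player I plays Stay at [M-T] → (5, 6)
vs TCk: Player I plays M → Player II plays T at [M] → Player I plays Stay at [M-T] → (5, 6)
vs TCg: Player I plays M → Player II plays T at [M] → Player I plays Stay at [M-T] → (5, 6)
vs HBk: Player I plays M → Player II plays H at [M] → Player I plays Stay at [M-H] → Player II plays k at [M-H-Stay] → (2, 1)
vs HBg: Player I plays M → Player II plays H at [M] → Player I plays Stay at [M-H] → Player II plays g at [M-H-Stay] → (2, 9)
vs HCk: Player I plays M → Player II plays H at [M] → Player I plays Stay at [M-H] → Player II plays k at [M-H-Stay] → (2, 1)
vs HCg: Player I plays M → Player II plays H at [M] → Player I plays Stay at [M-H] → Player II plays g at [M-H-Stay] → (2, 9)

(5,6) (5,6) (5,6) (5,6) (2,1) (2,9) (2,1) (2,9)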